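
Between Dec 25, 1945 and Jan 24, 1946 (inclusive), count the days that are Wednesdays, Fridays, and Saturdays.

13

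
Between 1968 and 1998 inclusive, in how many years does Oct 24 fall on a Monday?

Day of week of October 24 in each year:
1968: Thu, 1969: Fri, 1970: Sat, 1971: Sun, 1972: Tue, 1973: Wed, 1974: Thu, 1975: Fri, 1976: Sun, 1977: Mon ✓, 1978: Tue, 1979: Wed, 1980: Fri, 1981: Sat, 1982: Sun, 1983: Mon ✓, 1984: Wed, 1985: Thu, 1986: Fri, 1987: Sat, 1988: Mon ✓, 1989: Tue, 1990: Wed, 1991: Thu, 1992: Sat, 1993: Sun, 1994: Mon ✓, 1995: Tue, 1996: Thu, 1997: Fri, 1998: Sat
Mondays: 1977, 1983, 1988, 1994.

4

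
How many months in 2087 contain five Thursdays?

A month has five Thursdays exactly when Thursday falls within its first (length − 28) days.
Jan: 31 days, starts Wed → 5 of Wed, Thu, Fri ✓
Feb: 28 days, starts Sat → 5 of (none)
Mar: 31 days, starts Sat → 5 of Sat, Sun, Mon
Apr: 30 days, starts Tue → 5 of Tue, Wed
May: 31 days, starts Thu → 5 of Thu, Fri, Sat ✓
Jun: 30 days, starts Sun → 5 of Sun, Mon
Jul: 31 days, starts Tue → 5 of Tue, Wed, Thu ✓
Aug: 31 days, starts Fri → 5 of Fri, Sat, Sun
Sep: 30 days, starts Mon → 5 of Mon, Tue
Oct: 31 days, starts Wed → 5 of Wed, Thu, Fri ✓
Nov: 30 days, starts Sat → 5 of Sat, Sun
Dec: 31 days, starts Mon → 5 of Mon, Tue, Wed
Months with five Thursdays: Jan, May, Jul, Oct.

4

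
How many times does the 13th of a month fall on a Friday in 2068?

The 13th falls on a Friday when the month's 13th has weekday Fri.
Jan 13 is Fri ✓; Feb 13 is Mon; Mar 13 is Tue; Apr 13 is Fri ✓; May 13 is Sun; Jun 13 is Wed; Jul 13 is Fri ✓; Aug 13 is Mon; Sep 13 is Thu; Oct 13 is Sat; Nov 13 is Tue; Dec 13 is Thu.
Friday the 13ths: Jan, Apr, Jul.

3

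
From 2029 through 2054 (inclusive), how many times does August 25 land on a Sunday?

Day of week of August 25 in each year:
2029: Sat, 2030: Sun ✓, 2031: Mon, 2032: Wed, 2033: Thu, 2034: Fri, 2035: Sat, 2036: Mon, 2037: Tue, 2038: Wed, 2039: Thu, 2040: Sat, 2041: Sun ✓, 2042: Mon, 2043: Tue, 2044: Thu, 2045: Fri, 2046: Sat, 2047: Sun ✓, 2048: Tue, 2049: Wed, 2050: Thu, 2051: Fri, 2052: Sun ✓, 2053: Mon, 2054: Tue
Sundays: 2030, 2041, 2047, 2052.

4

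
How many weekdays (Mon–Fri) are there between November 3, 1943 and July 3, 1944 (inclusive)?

174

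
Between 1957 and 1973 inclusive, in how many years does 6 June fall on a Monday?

2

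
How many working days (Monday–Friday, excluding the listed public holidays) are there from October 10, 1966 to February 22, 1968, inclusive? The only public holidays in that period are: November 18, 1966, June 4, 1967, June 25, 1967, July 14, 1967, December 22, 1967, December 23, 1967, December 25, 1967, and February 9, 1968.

October 10, 1966 is a Monday.
That's 501 days from start to end, counting both.
501 = 7 × 71 + 4, so there are 71 full weeks plus 4 extra days.
Each full week contributes 5 weekdays (Mon–Fri): 71 × 5 = 355.
The 4 extra days are Mon, Tue, Wed, Thu — 4 of them qualify.
Total: 355 + 4 = 359.
Holidays: November 18, 1966 (Fri); June 4, 1967 (Sun); June 25, 1967 (Sun); July 14, 1967 (Fri); December 22, 1967 (Fri); December 23, 1967 (Sat); December 25, 1967 (Mon); February 9, 1968 (Fri).
5 of the 8 holidays fall on weekdays; the rest are weekends and were already excluded.
Business days: 359 − 5 = 354.

354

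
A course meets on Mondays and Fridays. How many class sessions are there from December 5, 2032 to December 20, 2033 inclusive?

December 5, 2032 is a Sunday.
That's 381 days from start to end, counting both.
381 = 7 × 54 + 3, so there are 54 full weeks plus 3 extra days.
Each full week contributes 2 days from the set (Mon, Fri): 54 × 2 = 108.
The 3 extra days are Sunday, Monday, Tuesday — 1 of them qualifies.
Total: 108 + 1 = 109.

109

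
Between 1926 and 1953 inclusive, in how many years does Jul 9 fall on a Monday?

4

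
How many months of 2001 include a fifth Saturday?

4

A month has five Saturdays exactly when Saturday falls within its first (length − 28) days.
Jan: 31 days, starts Mon → 5 of Mon, Tue, Wed
Feb: 28 days, starts Thu → 5 of (none)
Mar: 31 days, starts Thu → 5 of Thu, Fri, Sat ✓
Apr: 30 days, starts Sun → 5 of Sun, Mon
May: 31 days, starts Tue → 5 of Tue, Wed, Thu
Jun: 30 days, starts Fri → 5 of Fri, Sat ✓
Jul: 31 days, starts Sun → 5 of Sun, Mon, Tue
Aug: 31 days, starts Wed → 5 of Wed, Thu, Fri
Sep: 30 days, starts Sat → 5 of Sat, Sun ✓
Oct: 31 days, starts Mon → 5 of Mon, Tue, Wed
Nov: 30 days, starts Thu → 5 of Thu, Fri
Dec: 31 days, starts Sat → 5 of Sat, Sun, Mon ✓
Months with five Saturdays: Mar, Jun, Sep, Dec.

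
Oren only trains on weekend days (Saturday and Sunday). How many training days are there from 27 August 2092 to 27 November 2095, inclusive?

27 August 2092 is a Wednesday.
The range spans 1188 days (inclusive of both endpoints).
1188 = 7 × 169 + 5, so there are 169 full weeks plus 5 extra days.
Each full week contributes 2 weekend days (Sat, Sun): 169 × 2 = 338.
The 5 extra days are Wed, Thu, Fri, Sat, Sun — 2 of them qualify.
Total: 338 + 2 = 340.

340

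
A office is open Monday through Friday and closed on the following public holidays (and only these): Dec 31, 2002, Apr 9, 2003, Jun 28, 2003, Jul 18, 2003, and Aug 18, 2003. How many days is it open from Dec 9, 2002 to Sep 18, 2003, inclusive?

Dec 9, 2002 is a Monday.
That's 284 days from start to end, counting both.
284 = 7 × 40 + 4, so there are 40 full weeks plus 4 extra days.
Each full week contributes 5 weekdays (Mon–Fri): 40 × 5 = 200.
The 4 extra days are Mon, Tue, Wed, Thu — 4 of them qualify.
Total: 200 + 4 = 204.
Holidays: Dec 31, 2002 (Tue); Apr 9, 2003 (Wed); Jun 28, 2003 (Sat); Jul 18, 2003 (Fri); Aug 18, 2003 (Mon).
4 of the 5 holidays fall on weekdays; the rest are weekends and were already excluded.
Business days: 204 − 4 = 200.

200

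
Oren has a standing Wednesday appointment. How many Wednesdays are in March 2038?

5

Mar 1, 2038 is a Monday.
The range spans 31 days (inclusive of both endpoints).
31 = 7 × 4 + 3, so there are 4 full weeks plus 3 extra days.
Each full week contributes one Wednesday: 4 so far.
The 3 extra days are Monday, Tuesday, Wednesday — 1 of them qualifies.
Total: 4 + 1 = 5.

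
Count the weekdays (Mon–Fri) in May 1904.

1904-05-01 is a Sunday.
From 1904-05-01 to 1904-05-31 is 31 days inclusive.
31 = 7 × 4 + 3, so there are 4 full weeks plus 3 extra days.
Each full week contributes 5 weekdays (Mon–Fri): 4 × 5 = 20.
The 3 extra days are Sunday, Monday, Tuesday — 2 of them qualify.
Total: 20 + 2 = 22.

22 weekdays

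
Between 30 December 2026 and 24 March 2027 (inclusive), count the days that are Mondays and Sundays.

24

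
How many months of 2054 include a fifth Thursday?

A month has five Thursdays exactly when Thursday falls within its first (length − 28) days.
Jan: 31 days, starts Thu → 5 of Thu, Fri, Sat ✓
Feb: 28 days, starts Sun → 5 of (none)
Mar: 31 days, starts Sun → 5 of Sun, Mon, Tue
Apr: 30 days, starts Wed → 5 of Wed, Thu ✓
May: 31 days, starts Fri → 5 of Fri, Sat, Sun
Jun: 30 days, starts Mon → 5 of Mon, Tue
Jul: 31 days, starts Wed → 5 of Wed, Thu, Fri ✓
Aug: 31 days, starts Sat → 5 of Sat, Sun, Mon
Sep: 30 days, starts Tue → 5 of Tue, Wed
Oct: 31 days, starts Thu → 5 of Thu, Fri, Sat ✓
Nov: 30 days, starts Sun → 5 of Sun, Mon
Dec: 31 days, starts Tue → 5 of Tue, Wed, Thu ✓
Months with five Thursdays: Jan, Apr, Jul, Oct, Dec.

5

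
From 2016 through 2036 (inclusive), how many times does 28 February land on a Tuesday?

3

Day of week of February 28 in each year:
2016: Sun, 2017: Tue ✓, 2018: Wed, 2019: Thu, 2020: Fri, 2021: Sun, 2022: Mon, 2023: Tue ✓, 2024: Wed, 2025: Fri, 2026: Sat, 2027: Sun, 2028: Mon, 2029: Wed, 2030: Thu, 2031: Fri, 2032: Sat, 2033: Mon, 2034: Tue ✓, 2035: Wed, 2036: Thu
Tuesdays: 2017, 2023, 2034.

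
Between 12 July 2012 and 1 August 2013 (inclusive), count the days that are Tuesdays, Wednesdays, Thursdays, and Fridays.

221

12 July 2012 is a Thursday.
The range spans 386 days (inclusive of both endpoints).
386 = 7 × 55 + 1, so there are 55 full weeks plus 1 extra day.
Each full week contributes 4 days from the set (Tue, Wed, Thu, Fri): 55 × 4 = 220.
The 1 extra day is Thu — 1 of them qualifies.
Total: 220 + 1 = 221.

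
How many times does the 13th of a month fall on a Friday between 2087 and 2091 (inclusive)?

Friday-the-13ths by year:
2087: Jun
2088: Feb, Aug
2089: May
2090: Jan, Oct
2091: Apr, Jul

8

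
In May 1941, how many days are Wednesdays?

May 1, 1941 is a Thursday.
The range spans 31 days (inclusive of both endpoints).
31 = 7 × 4 + 3, so there are 4 full weeks plus 3 extra days.
Each full week contributes one Wednesday: 4 so far.
The 3 extra days are Thursday, Friday, Saturday — none qualify.
Total: 4 + 0 = 4.

4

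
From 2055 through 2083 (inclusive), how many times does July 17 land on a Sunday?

Day of week of July 17 in each year:
2055: Sat, 2056: Mon, 2057: Tue, 2058: Wed, 2059: Thu, 2060: Sat, 2061: Sun ✓, 2062: Mon, 2063: Tue, 2064: Thu, 2065: Fri, 2066: Sat, 2067: Sun ✓, 2068: Tue, 2069: Wed, 2070: Thu, 2071: Fri, 2072: Sun ✓, 2073: Mon, 2074: Tue, 2075: Wed, 2076: Fri, 2077: Sat, 2078: Sun ✓, 2079: Mon, 2080: Wed, 2081: Thu, 2082: Fri, 2083: Sat
Sundays: 2061, 2067, 2072, 2078.

4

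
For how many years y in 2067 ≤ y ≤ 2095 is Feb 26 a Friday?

Day of week of February 26 in each year:
2067: Sat, 2068: Sun, 2069: Tue, 2070: Wed, 2071: Thu, 2072: Fri ✓, 2073: Sun, 2074: Mon, 2075: Tue, 2076: Wed, 2077: Fri ✓, 2078: Sat, 2079: Sun, 2080: Mon, 2081: Wed, 2082: Thu, 2083: Fri ✓, 2084: Sat, 2085: Mon, 2086: Tue, 2087: Wed, 2088: Thu, 2089: Sat, 2090: Sun, 2091: Mon, 2092: Tue, 2093: Thu, 2094: Fri ✓, 2095: Sat
Fridays: 2072, 2077, 2083, 2094.

4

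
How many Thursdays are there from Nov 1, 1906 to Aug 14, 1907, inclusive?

41 Thursdays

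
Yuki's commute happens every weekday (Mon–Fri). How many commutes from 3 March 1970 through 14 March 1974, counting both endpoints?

3 March 1970 is a Tuesday.
From 3 March 1970 to 14 March 1974 is 1473 days inclusive.
1473 = 7 × 210 + 3, so there are 210 full weeks plus 3 extra days.
Each full week contributes 5 weekdays (Mon–Fri): 210 × 5 = 1050.
The 3 extra days are Tue, Wed, Thu — 3 of them qualify.
Total: 1050 + 3 = 1053.

1053 weekdays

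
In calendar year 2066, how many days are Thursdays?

1 January 2066 is a Friday.
That's 365 days from start to end, counting both.
365 = 7 × 52 + 1, so there are 52 full weeks plus 1 extra day.
Each full week contributes one Thursday: 52 so far.
The 1 extra day is Fri — none qualify.
Total: 52 + 0 = 52.

52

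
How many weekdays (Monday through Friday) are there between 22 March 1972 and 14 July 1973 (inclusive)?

343 weekdays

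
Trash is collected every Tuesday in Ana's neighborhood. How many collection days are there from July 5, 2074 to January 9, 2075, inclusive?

July 5, 2074 is a Thursday.
The range spans 189 days (inclusive of both endpoints).
189 = 7 × 27, so the span is exactly 27 full weeks.
Each full week contributes one Tuesday: 27 so far.
Total: 27.

27 Tuesdays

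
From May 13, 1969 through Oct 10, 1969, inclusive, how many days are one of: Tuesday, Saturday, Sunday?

May 13, 1969 is a Tuesday.
That's 151 days from start to end, counting both.
151 = 7 × 21 + 4, so there are 21 full weeks plus 4 extra days.
Each full week contributes 3 days from the set (Tue, Sat, Sun): 21 × 3 = 63.
The 4 extra days are Tuesday, Wednesday, Thursday, Friday — 1 of them qualifies.
Total: 63 + 1 = 64.

64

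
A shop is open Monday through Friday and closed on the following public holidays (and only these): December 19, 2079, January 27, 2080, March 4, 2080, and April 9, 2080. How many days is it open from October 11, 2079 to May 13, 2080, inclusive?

151

October 11, 2079 is a Wednesday.
That's 216 days from start to end, counting both.
216 = 7 × 30 + 6, so there are 30 full weeks plus 6 extra days.
Each full week contributes 5 weekdays (Mon–Fri): 30 × 5 = 150.
The 6 extra days are Wednesday, Thursday, Friday, Saturday, Sunday, Monday — 4 of them qualify.
Total: 150 + 4 = 154.
Holidays: December 19, 2079 (Tue); January 27, 2080 (Sat); March 4, 2080 (Mon); April 9, 2080 (Tue).
3 of the 4 holidays fall on weekdays; the rest are weekends and were already excluded.
Business days: 154 − 3 = 151.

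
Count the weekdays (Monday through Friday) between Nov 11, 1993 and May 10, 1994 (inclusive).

Nov 11, 1993 is a Thursday.
The range spans 181 days (inclusive of both endpoints).
181 = 7 × 25 + 6, so there are 25 full weeks plus 6 extra days.
Each full week contributes 5 weekdays (Mon–Fri): 25 × 5 = 125.
The 6 extra days are Thu, Fri, Sat, Sun, Mon, Tue — 4 of them qualify.
Total: 125 + 4 = 129.

129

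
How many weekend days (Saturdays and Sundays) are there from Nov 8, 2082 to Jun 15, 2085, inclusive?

271

Nov 8, 2082 is a Sunday.
The range spans 951 days (inclusive of both endpoints).
951 = 7 × 135 + 6, so there are 135 full weeks plus 6 extra days.
Each full week contributes 2 weekend days (Sat, Sun): 135 × 2 = 270.
The 6 extra days are Sunday, Monday, Tuesday, Wednesday, Thursday, Friday — 1 of them qualifies.
Total: 270 + 1 = 271.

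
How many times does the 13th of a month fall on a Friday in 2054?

3

The 13th falls on a Friday when the month's 13th has weekday Fri.
Jan 13 is Tue; Feb 13 is Fri ✓; Mar 13 is Fri ✓; Apr 13 is Mon; May 13 is Wed; Jun 13 is Sat; Jul 13 is Mon; Aug 13 is Thu; Sep 13 is Sun; Oct 13 is Tue; Nov 13 is Fri ✓; Dec 13 is Sun.
Friday the 13ths: Feb, Mar, Nov.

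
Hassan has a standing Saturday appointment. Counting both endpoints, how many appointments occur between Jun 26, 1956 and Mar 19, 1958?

Jun 26, 1956 is a Tuesday.
That's 632 days from start to end, counting both.
632 = 7 × 90 + 2, so there are 90 full weeks plus 2 extra days.
Each full week contributes one Saturday: 90 so far.
The 2 extra days are Tue, Wed — none qualify.
Total: 90 + 0 = 90.

90 Saturdays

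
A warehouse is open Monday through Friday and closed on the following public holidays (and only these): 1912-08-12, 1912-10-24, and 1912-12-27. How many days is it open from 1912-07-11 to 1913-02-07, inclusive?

1912-07-11 is a Thursday.
That's 212 days from start to end, counting both.
212 = 7 × 30 + 2, so there are 30 full weeks plus 2 extra days.
Each full week contributes 5 weekdays (Mon–Fri): 30 × 5 = 150.
The 2 extra days are Thu, Fri — 2 of them qualify.
Total: 150 + 2 = 152.
Holidays: 1912-08-12 (Mon); 1912-10-24 (Thu); 1912-12-27 (Fri).
All 3 holidays fall on weekdays, so subtract 3.
Business days: 152 − 3 = 149.

149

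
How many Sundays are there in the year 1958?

52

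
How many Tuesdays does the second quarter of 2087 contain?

13

Apr 1, 2087 is a Tuesday.
The range spans 91 days (inclusive of both endpoints).
91 = 7 × 13, so the span is exactly 13 full weeks.
Each full week contributes one Tuesday: 13 so far.
Total: 13.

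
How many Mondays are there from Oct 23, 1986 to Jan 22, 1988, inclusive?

Oct 23, 1986 is a Thursday.
From Oct 23, 1986 to Jan 22, 1988 is 457 days inclusive.
457 = 7 × 65 + 2, so there are 65 full weeks plus 2 extra days.
Each full week contributes one Monday: 65 so far.
The 2 extra days are Thursday, Friday — none qualify.
Total: 65 + 0 = 65.

65 Mondays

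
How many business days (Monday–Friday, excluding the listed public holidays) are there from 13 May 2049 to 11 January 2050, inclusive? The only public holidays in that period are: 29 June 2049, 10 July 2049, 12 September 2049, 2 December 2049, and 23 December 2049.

13 May 2049 is a Thursday.
That's 244 days from start to end, counting both.
244 = 7 × 34 + 6, so there are 34 full weeks plus 6 extra days.
Each full week contributes 5 weekdays (Mon–Fri): 34 × 5 = 170.
The 6 extra days are Thu, Fri, Sat, Sun, Mon, Tue — 4 of them qualify.
Total: 170 + 4 = 174.
Holidays: 29 June 2049 (Tue); 10 July 2049 (Sat); 12 September 2049 (Sun); 2 December 2049 (Thu); 23 December 2049 (Thu).
3 of the 5 holidays fall on weekdays; the rest are weekends and were already excluded.
Business days: 174 − 3 = 171.

171 business days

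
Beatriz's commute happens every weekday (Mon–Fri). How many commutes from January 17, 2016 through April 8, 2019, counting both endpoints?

January 17, 2016 is a Sunday.
That's 1178 days from start to end, counting both.
1178 = 7 × 168 + 2, so there are 168 full weeks plus 2 extra days.
Each full week contributes 5 weekdays (Mon–Fri): 168 × 5 = 840.
The 2 extra days are Sunday, Monday — 1 of them qualifies.
Total: 840 + 1 = 841.

841 weekdays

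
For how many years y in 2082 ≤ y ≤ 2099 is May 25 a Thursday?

2

Day of week of May 25 in each year:
2082: Mon, 2083: Tue, 2084: Thu ✓, 2085: Fri, 2086: Sat, 2087: Sun, 2088: Tue, 2089: Wed, 2090: Thu ✓, 2091: Fri, 2092: Sun, 2093: Mon, 2094: Tue, 2095: Wed, 2096: Fri, 2097: Sat, 2098: Sun, 2099: Mon
Thursdays: 2084, 2090.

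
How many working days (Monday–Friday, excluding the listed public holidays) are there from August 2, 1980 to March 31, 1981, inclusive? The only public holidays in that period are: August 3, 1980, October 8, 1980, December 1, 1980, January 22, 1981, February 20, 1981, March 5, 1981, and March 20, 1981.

August 2, 1980 is a Saturday.
From August 2, 1980 to March 31, 1981 is 242 days inclusive.
242 = 7 × 34 + 4, so there are 34 full weeks plus 4 extra days.
Each full week contributes 5 weekdays (Mon–Fri): 34 × 5 = 170.
The 4 extra days are Sat, Sun, Mon, Tue — 2 of them qualify.
Total: 170 + 2 = 172.
Holidays: August 3, 1980 (Sun); October 8, 1980 (Wed); December 1, 1980 (Mon); January 22, 1981 (Thu); February 20, 1981 (Fri); March 5, 1981 (Thu); March 20, 1981 (Fri).
6 of the 7 holidays fall on weekdays; the rest are weekends and were already excluded.
Business days: 172 − 6 = 166.

166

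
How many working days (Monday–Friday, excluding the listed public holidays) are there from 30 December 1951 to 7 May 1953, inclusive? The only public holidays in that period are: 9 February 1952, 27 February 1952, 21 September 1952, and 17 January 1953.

353

30 December 1951 is a Sunday.
From 30 December 1951 to 7 May 1953 is 495 days inclusive.
495 = 7 × 70 + 5, so there are 70 full weeks plus 5 extra days.
Each full week contributes 5 weekdays (Mon–Fri): 70 × 5 = 350.
The 5 extra days are Sun, Mon, Tue, Wed, Thu — 4 of them qualify.
Total: 350 + 4 = 354.
Holidays: 9 February 1952 (Sat); 27 February 1952 (Wed); 21 September 1952 (Sun); 17 January 1953 (Sat).
1 of the 4 holidays fall on weekdays; the rest are weekends and were already excluded.
Business days: 354 − 1 = 353.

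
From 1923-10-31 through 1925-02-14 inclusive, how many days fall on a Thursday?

1923-10-31 is a Wednesday.
The range spans 473 days (inclusive of both endpoints).
473 = 7 × 67 + 4, so there are 67 full weeks plus 4 extra days.
Each full week contributes one Thursday: 67 so far.
The 4 extra days are Wednesday, Thursday, Friday, Saturday — 1 of them qualifies.
Total: 67 + 1 = 68.

68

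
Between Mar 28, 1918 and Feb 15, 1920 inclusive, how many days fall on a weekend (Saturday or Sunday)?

198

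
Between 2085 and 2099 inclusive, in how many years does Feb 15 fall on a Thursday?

2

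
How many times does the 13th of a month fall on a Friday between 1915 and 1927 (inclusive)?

20

Friday-the-13ths by year:
1915: Aug
1916: Oct
1917: Apr, Jul
1918: Sep, Dec
1919: Jun
1920: Feb, Aug
1921: May
1922: Jan, Oct
1923: Apr, Jul
1924: Jun
1925: Feb, Mar, Nov
1926: Aug
1927: May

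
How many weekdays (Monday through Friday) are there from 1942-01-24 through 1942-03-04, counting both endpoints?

1942-01-24 is a Saturday.
From 1942-01-24 to 1942-03-04 is 40 days inclusive.
40 = 7 × 5 + 5, so there are 5 full weeks plus 5 extra days.
Each full week contributes 5 weekdays (Mon–Fri): 5 × 5 = 25.
The 5 extra days are Sat, Sun, Mon, Tue, Wed — 3 of them qualify.
Total: 25 + 3 = 28.

28 weekdays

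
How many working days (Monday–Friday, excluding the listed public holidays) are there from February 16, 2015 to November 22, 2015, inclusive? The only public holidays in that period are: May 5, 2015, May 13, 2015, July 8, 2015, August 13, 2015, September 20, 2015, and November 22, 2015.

February 16, 2015 is a Monday.
The range spans 280 days (inclusive of both endpoints).
280 = 7 × 40, so the span is exactly 40 full weeks.
Each full week contributes 5 weekdays (Mon–Fri): 40 × 5 = 200.
Total: 200.
Holidays: May 5, 2015 (Tue); May 13, 2015 (Wed); July 8, 2015 (Wed); August 13, 2015 (Thu); September 20, 2015 (Sun); November 22, 2015 (Sun).
4 of the 6 holidays fall on weekdays; the rest are weekends and were already excluded.
Business days: 200 − 4 = 196.

196 working days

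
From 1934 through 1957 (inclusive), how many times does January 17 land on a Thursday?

Day of week of January 17 in each year:
1934: Wed, 1935: Thu ✓, 1936: Fri, 1937: Sun, 1938: Mon, 1939: Tue, 1940: Wed, 1941: Fri, 1942: Sat, 1943: Sun, 1944: Mon, 1945: Wed, 1946: Thu ✓, 1947: Fri, 1948: Sat, 1949: Mon, 1950: Tue, 1951: Wed, 1952: Thu ✓, 1953: Sat, 1954: Sun, 1955: Mon, 1956: Tue, 1957: Thu ✓
Thursdays: 1935, 1946, 1952, 1957.

4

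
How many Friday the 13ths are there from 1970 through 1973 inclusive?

7

Friday-the-13ths by year:
1970: Feb, Mar, Nov
1971: Aug
1972: Oct
1973: Apr, Jul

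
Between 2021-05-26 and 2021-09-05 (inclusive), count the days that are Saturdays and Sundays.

30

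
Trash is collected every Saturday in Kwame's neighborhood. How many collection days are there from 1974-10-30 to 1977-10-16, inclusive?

155 Saturdays

1974-10-30 is a Wednesday.
From 1974-10-30 to 1977-10-16 is 1083 days inclusive.
1083 = 7 × 154 + 5, so there are 154 full weeks plus 5 extra days.
Each full week contributes one Saturday: 154 so far.
The 5 extra days are Wednesday, Thursday, Friday, Saturday, Sunday — 1 of them qualifies.
Total: 154 + 1 = 155.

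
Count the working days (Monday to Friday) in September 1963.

1 September 1963 is a Sunday.
That's 30 days from start to end, counting both.
30 = 7 × 4 + 2, so there are 4 full weeks plus 2 extra days.
Each full week contributes 5 weekdays (Mon–Fri): 4 × 5 = 20.
The 2 extra days are Sunday, Monday — 1 of them qualifies.
Total: 20 + 1 = 21.

21 weekdays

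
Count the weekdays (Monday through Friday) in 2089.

260 weekdays

1 January 2089 is a Saturday.
The range spans 365 days (inclusive of both endpoints).
365 = 7 × 52 + 1, so there are 52 full weeks plus 1 extra day.
Each full week contributes 5 weekdays (Mon–Fri): 52 × 5 = 260.
The 1 extra day is Sat — none qualify.
Total: 260 + 0 = 260.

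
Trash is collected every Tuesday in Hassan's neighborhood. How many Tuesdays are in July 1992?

4

1992-07-01 is a Wednesday.
That's 31 days from start to end, counting both.
31 = 7 × 4 + 3, so there are 4 full weeks plus 3 extra days.
Each full week contributes one Tuesday: 4 so far.
The 3 extra days are Wed, Thu, Fri — none qualify.
Total: 4 + 0 = 4.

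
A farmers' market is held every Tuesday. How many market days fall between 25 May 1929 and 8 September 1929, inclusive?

25 May 1929 is a Saturday.
That's 107 days from start to end, counting both.
107 = 7 × 15 + 2, so there are 15 full weeks plus 2 extra days.
Each full week contributes one Tuesday: 15 so far.
The 2 extra days are Saturday, Sunday — none qualify.
Total: 15 + 0 = 15.

15 Tuesdays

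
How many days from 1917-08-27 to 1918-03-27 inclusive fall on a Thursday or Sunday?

60

1917-08-27 is a Monday.
The range spans 213 days (inclusive of both endpoints).
213 = 7 × 30 + 3, so there are 30 full weeks plus 3 extra days.
Each full week contributes 2 days from the set (Thu, Sun): 30 × 2 = 60.
The 3 extra days are Monday, Tuesday, Wednesday — none qualify.
Total: 60 + 0 = 60.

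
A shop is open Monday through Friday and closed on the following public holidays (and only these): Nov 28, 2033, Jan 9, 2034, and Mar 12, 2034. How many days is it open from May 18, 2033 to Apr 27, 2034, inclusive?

245 business days

May 18, 2033 is a Wednesday.
From May 18, 2033 to Apr 27, 2034 is 345 days inclusive.
345 = 7 × 49 + 2, so there are 49 full weeks plus 2 extra days.
Each full week contributes 5 weekdays (Mon–Fri): 49 × 5 = 245.
The 2 extra days are Wednesday, Thursday — 2 of them qualify.
Total: 245 + 2 = 247.
Holidays: Nov 28, 2033 (Mon); Jan 9, 2034 (Mon); Mar 12, 2034 (Sun).
2 of the 3 holidays fall on weekdays; the rest are weekends and were already excluded.
Business days: 247 − 2 = 245.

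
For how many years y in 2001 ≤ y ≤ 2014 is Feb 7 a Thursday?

3

Day of week of February 7 in each year:
2001: Wed, 2002: Thu ✓, 2003: Fri, 2004: Sat, 2005: Mon, 2006: Tue, 2007: Wed, 2008: Thu ✓, 2009: Sat, 2010: Sun, 2011: Mon, 2012: Tue, 2013: Thu ✓, 2014: Fri
Thursdays: 2002, 2008, 2013.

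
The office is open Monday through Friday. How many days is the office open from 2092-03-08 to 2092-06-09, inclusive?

2092-03-08 is a Saturday.
The range spans 94 days (inclusive of both endpoints).
94 = 7 × 13 + 3, so there are 13 full weeks plus 3 extra days.
Each full week contributes 5 weekdays (Mon–Fri): 13 × 5 = 65.
The 3 extra days are Saturday, Sunday, Monday — 1 of them qualifies.
Total: 65 + 1 = 66.

66 weekdays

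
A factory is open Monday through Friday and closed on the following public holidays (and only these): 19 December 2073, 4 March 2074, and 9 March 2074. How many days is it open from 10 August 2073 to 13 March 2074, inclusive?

10 August 2073 is a Thursday.
From 10 August 2073 to 13 March 2074 is 216 days inclusive.
216 = 7 × 30 + 6, so there are 30 full weeks plus 6 extra days.
Each full week contributes 5 weekdays (Mon–Fri): 30 × 5 = 150.
The 6 extra days are Thu, Fri, Sat, Sun, Mon, Tue — 4 of them qualify.
Total: 150 + 4 = 154.
Holidays: 19 December 2073 (Tue); 4 March 2074 (Sun); 9 March 2074 (Fri).
2 of the 3 holidays fall on weekdays; the rest are weekends and were already excluded.
Business days: 154 − 2 = 152.

152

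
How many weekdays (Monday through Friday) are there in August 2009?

1 August 2009 is a Saturday.
The range spans 31 days (inclusive of both endpoints).
31 = 7 × 4 + 3, so there are 4 full weeks plus 3 extra days.
Each full week contributes 5 weekdays (Mon–Fri): 4 × 5 = 20.
The 3 extra days are Saturday, Sunday, Monday — 1 of them qualifies.
Total: 20 + 1 = 21.

21 weekdays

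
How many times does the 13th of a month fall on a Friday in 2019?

The 13th falls on a Friday when the month's 13th has weekday Fri.
Jan 13 is Sun; Feb 13 is Wed; Mar 13 is Wed; Apr 13 is Sat; May 13 is Mon; Jun 13 is Thu; Jul 13 is Sat; Aug 13 is Tue; Sep 13 is Fri ✓; Oct 13 is Sun; Nov 13 is Wed; Dec 13 is Fri ✓.
Friday the 13ths: Sep, Dec.

2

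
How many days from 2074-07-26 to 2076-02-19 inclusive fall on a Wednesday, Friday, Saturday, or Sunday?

328

2074-07-26 is a Thursday.
That's 574 days from start to end, counting both.
574 = 7 × 82, so the span is exactly 82 full weeks.
Each full week contributes 4 days from the set (Wed, Fri, Sat, Sun): 82 × 4 = 328.
Total: 328.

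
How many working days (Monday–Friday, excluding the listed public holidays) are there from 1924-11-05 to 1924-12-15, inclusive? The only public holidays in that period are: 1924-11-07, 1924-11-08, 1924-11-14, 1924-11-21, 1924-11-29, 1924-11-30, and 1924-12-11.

1924-11-05 is a Wednesday.
The range spans 41 days (inclusive of both endpoints).
41 = 7 × 5 + 6, so there are 5 full weeks plus 6 extra days.
Each full week contributes 5 weekdays (Mon–Fri): 5 × 5 = 25.
The 6 extra days are Wednesday, Thursday, Friday, Saturday, Sunday, Monday — 4 of them qualify.
Total: 25 + 4 = 29.
Holidays: 1924-11-07 (Fri); 1924-11-08 (Sat); 1924-11-14 (Fri); 1924-11-21 (Fri); 1924-11-29 (Sat); 1924-11-30 (Sun); 1924-12-11 (Thu).
4 of the 7 holidays fall on weekdays; the rest are weekends and were already excluded.
Business days: 29 − 4 = 25.

25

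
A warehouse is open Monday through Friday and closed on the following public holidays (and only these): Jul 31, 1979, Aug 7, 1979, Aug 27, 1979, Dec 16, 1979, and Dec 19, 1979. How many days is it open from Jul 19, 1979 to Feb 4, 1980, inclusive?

139

Jul 19, 1979 is a Thursday.
From Jul 19, 1979 to Feb 4, 1980 is 201 days inclusive.
201 = 7 × 28 + 5, so there are 28 full weeks plus 5 extra days.
Each full week contributes 5 weekdays (Mon–Fri): 28 × 5 = 140.
The 5 extra days are Thu, Fri, Sat, Sun, Mon — 3 of them qualify.
Total: 140 + 3 = 143.
Holidays: Jul 31, 1979 (Tue); Aug 7, 1979 (Tue); Aug 27, 1979 (Mon); Dec 16, 1979 (Sun); Dec 19, 1979 (Wed).
4 of the 5 holidays fall on weekdays; the rest are weekends and were already excluded.
Business days: 143 − 4 = 139.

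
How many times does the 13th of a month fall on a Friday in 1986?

The 13th falls on a Friday when the month's 13th has weekday Fri.
Jan 13 is Mon; Feb 13 is Thu; Mar 13 is Thu; Apr 13 is Sun; May 13 is Tue; Jun 13 is Fri ✓; Jul 13 is Sun; Aug 13 is Wed; Sep 13 is Sat; Oct 13 is Mon; Nov 13 is Thu; Dec 13 is Sat.
Friday the 13ths: Jun.

1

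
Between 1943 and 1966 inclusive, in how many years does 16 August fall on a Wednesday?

Day of week of August 16 in each year:
1943: Mon, 1944: Wed ✓, 1945: Thu, 1946: Fri, 1947: Sat, 1948: Mon, 1949: Tue, 1950: Wed ✓, 1951: Thu, 1952: Sat, 1953: Sun, 1954: Mon, 1955: Tue, 1956: Thu, 1957: Fri, 1958: Sat, 1959: Sun, 1960: Tue, 1961: Wed ✓, 1962: Thu, 1963: Fri, 1964: Sun, 1965: Mon, 1966: Tue
Wednesdays: 1944, 1950, 1961.

3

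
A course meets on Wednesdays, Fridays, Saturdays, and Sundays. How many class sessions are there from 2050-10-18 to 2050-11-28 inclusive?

2050-10-18 is a Tuesday.
That's 42 days from start to end, counting both.
42 = 7 × 6, so the span is exactly 6 full weeks.
Each full week contributes 4 days from the set (Wed, Fri, Sat, Sun): 6 × 4 = 24.

24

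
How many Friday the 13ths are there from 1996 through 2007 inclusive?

20

Friday-the-13ths by year:
1996: Sep, Dec
1997: Jun
1998: Feb, Mar, Nov
1999: Aug
2000: Oct
2001: Apr, Jul
2002: Sep, Dec
2003: Jun
2004: Feb, Aug
2005: May
2006: Jan, Oct
2007: Apr, Jul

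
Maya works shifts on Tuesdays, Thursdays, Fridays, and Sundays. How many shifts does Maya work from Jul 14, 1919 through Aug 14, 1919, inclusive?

18

Jul 14, 1919 is a Monday.
The range spans 32 days (inclusive of both endpoints).
32 = 7 × 4 + 4, so there are 4 full weeks plus 4 extra days.
Each full week contributes 4 days from the set (Tue, Thu, Fri, Sun): 4 × 4 = 16.
The 4 extra days are Mon, Tue, Wed, Thu — 2 of them qualify.
Total: 16 + 2 = 18.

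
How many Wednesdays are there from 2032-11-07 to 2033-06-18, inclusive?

32

2032-11-07 is a Sunday.
That's 224 days from start to end, counting both.
224 = 7 × 32, so the span is exactly 32 full weeks.
Each full week contributes one Wednesday: 32 so far.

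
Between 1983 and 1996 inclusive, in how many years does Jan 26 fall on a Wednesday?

Day of week of January 26 in each year:
1983: Wed ✓, 1984: Thu, 1985: Sat, 1986: Sun, 1987: Mon, 1988: Tue, 1989: Thu, 1990: Fri, 1991: Sat, 1992: Sun, 1993: Tue, 1994: Wed ✓, 1995: Thu, 1996: Fri
Wednesdays: 1983, 1994.

2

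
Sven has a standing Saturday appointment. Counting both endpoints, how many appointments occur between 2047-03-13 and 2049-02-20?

102 Saturdays

2047-03-13 is a Wednesday.
From 2047-03-13 to 2049-02-20 is 711 days inclusive.
711 = 7 × 101 + 4, so there are 101 full weeks plus 4 extra days.
Each full week contributes one Saturday: 101 so far.
The 4 extra days are Wednesday, Thursday, Friday, Saturday — 1 of them qualifies.
Total: 101 + 1 = 102.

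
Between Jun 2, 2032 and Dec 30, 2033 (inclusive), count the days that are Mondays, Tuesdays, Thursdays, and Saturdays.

329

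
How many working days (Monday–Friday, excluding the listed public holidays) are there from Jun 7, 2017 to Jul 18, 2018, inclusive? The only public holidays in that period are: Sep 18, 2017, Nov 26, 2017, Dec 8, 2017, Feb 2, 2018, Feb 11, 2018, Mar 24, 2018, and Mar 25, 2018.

288

Jun 7, 2017 is a Wednesday.
That's 407 days from start to end, counting both.
407 = 7 × 58 + 1, so there are 58 full weeks plus 1 extra day.
Each full week contributes 5 weekdays (Mon–Fri): 58 × 5 = 290.
The 1 extra day is Wednesday — 1 of them qualifies.
Total: 290 + 1 = 291.
Holidays: Sep 18, 2017 (Mon); Nov 26, 2017 (Sun); Dec 8, 2017 (Fri); Feb 2, 2018 (Fri); Feb 11, 2018 (Sun); Mar 24, 2018 (Sat); Mar 25, 2018 (Sun).
3 of the 7 holidays fall on weekdays; the rest are weekends and were already excluded.
Business days: 291 − 3 = 288.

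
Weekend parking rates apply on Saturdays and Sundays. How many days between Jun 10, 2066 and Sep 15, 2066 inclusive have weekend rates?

28

Jun 10, 2066 is a Thursday.
From Jun 10, 2066 to Sep 15, 2066 is 98 days inclusive.
98 = 7 × 14, so the span is exactly 14 full weeks.
Each full week contributes 2 weekend days (Sat, Sun): 14 × 2 = 28.
Total: 28.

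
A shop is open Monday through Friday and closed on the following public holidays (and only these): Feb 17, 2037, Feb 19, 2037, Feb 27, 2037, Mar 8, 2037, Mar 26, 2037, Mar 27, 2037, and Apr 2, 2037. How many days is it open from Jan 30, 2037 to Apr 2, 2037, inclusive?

Jan 30, 2037 is a Friday.
From Jan 30, 2037 to Apr 2, 2037 is 63 days inclusive.
63 = 7 × 9, so the span is exactly 9 full weeks.
Each full week contributes 5 weekdays (Mon–Fri): 9 × 5 = 45.
Total: 45.
Holidays: Feb 17, 2037 (Tue); Feb 19, 2037 (Thu); Feb 27, 2037 (Fri); Mar 8, 2037 (Sun); Mar 26, 2037 (Thu); Mar 27, 2037 (Fri); Apr 2, 2037 (Thu).
6 of the 7 holidays fall on weekdays; the rest are weekends and were already excluded.
Business days: 45 − 6 = 39.

39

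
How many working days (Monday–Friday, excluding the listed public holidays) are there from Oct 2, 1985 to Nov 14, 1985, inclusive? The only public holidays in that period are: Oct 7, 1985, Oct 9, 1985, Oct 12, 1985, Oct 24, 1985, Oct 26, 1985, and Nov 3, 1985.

29

Oct 2, 1985 is a Wednesday.
That's 44 days from start to end, counting both.
44 = 7 × 6 + 2, so there are 6 full weeks plus 2 extra days.
Each full week contributes 5 weekdays (Mon–Fri): 6 × 5 = 30.
The 2 extra days are Wed, Thu — 2 of them qualify.
Total: 30 + 2 = 32.
Holidays: Oct 7, 1985 (Mon); Oct 9, 1985 (Wed); Oct 12, 1985 (Sat); Oct 24, 1985 (Thu); Oct 26, 1985 (Sat); Nov 3, 1985 (Sun).
3 of the 6 holidays fall on weekdays; the rest are weekends and were already excluded.
Business days: 32 − 3 = 29.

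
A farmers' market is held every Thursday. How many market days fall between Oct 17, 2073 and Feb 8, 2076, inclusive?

121

Oct 17, 2073 is a Tuesday.
From Oct 17, 2073 to Feb 8, 2076 is 845 days inclusive.
845 = 7 × 120 + 5, so there are 120 full weeks plus 5 extra days.
Each full week contributes one Thursday: 120 so far.
The 5 extra days are Tuesday, Wednesday, Thursday, Friday, Saturday — 1 of them qualifies.
Total: 120 + 1 = 121.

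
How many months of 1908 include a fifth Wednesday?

A month has five Wednesdays exactly when Wednesday falls within its first (length − 28) days.
Jan: 31 days, starts Wed → 5 of Wed, Thu, Fri ✓
Feb: 29 days, starts Sat → 5 of Sat
Mar: 31 days, starts Sun → 5 of Sun, Mon, Tue
Apr: 30 days, starts Wed → 5 of Wed, Thu ✓
May: 31 days, starts Fri → 5 of Fri, Sat, Sun
Jun: 30 days, starts Mon → 5 of Mon, Tue
Jul: 31 days, starts Wed → 5 of Wed, Thu, Fri ✓
Aug: 31 days, starts Sat → 5 of Sat, Sun, Mon
Sep: 30 days, starts Tue → 5 of Tue, Wed ✓
Oct: 31 days, starts Thu → 5 of Thu, Fri, Sat
Nov: 30 days, starts Sun → 5 of Sun, Mon
Dec: 31 days, starts Tue → 5 of Tue, Wed, Thu ✓
Months with five Wednesdays: Jan, Apr, Jul, Sep, Dec.

5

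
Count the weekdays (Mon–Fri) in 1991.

1 January 1991 is a Tuesday.
From 1 January 1991 to 31 December 1991 is 365 days inclusive.
365 = 7 × 52 + 1, so there are 52 full weeks plus 1 extra day.
Each full week contributes 5 weekdays (Mon–Fri): 52 × 5 = 260.
The 1 extra day is Tuesday — 1 of them qualifies.
Total: 260 + 1 = 261.

261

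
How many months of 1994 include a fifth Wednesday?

4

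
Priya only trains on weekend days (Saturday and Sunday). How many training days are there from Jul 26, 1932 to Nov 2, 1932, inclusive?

28

Jul 26, 1932 is a Tuesday.
The range spans 100 days (inclusive of both endpoints).
100 = 7 × 14 + 2, so there are 14 full weeks plus 2 extra days.
Each full week contributes 2 weekend days (Sat, Sun): 14 × 2 = 28.
The 2 extra days are Tue, Wed — none qualify.
Total: 28 + 0 = 28.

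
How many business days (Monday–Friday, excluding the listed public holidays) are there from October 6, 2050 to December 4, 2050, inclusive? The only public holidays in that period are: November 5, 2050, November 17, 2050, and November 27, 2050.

October 6, 2050 is a Thursday.
The range spans 60 days (inclusive of both endpoints).
60 = 7 × 8 + 4, so there are 8 full weeks plus 4 extra days.
Each full week contributes 5 weekdays (Mon–Fri): 8 × 5 = 40.
The 4 extra days are Thursday, Friday, Saturday, Sunday — 2 of them qualify.
Total: 40 + 2 = 42.
Holidays: November 5, 2050 (Sat); November 17, 2050 (Thu); November 27, 2050 (Sun).
1 of the 3 holidays fall on weekdays; the rest are weekends and were already excluded.
Business days: 42 − 1 = 41.

41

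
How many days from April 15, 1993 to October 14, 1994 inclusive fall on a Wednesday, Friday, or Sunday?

April 15, 1993 is a Thursday.
From April 15, 1993 to October 14, 1994 is 548 days inclusive.
548 = 7 × 78 + 2, so there are 78 full weeks plus 2 extra days.
Each full week contributes 3 days from the set (Wed, Fri, Sun): 78 × 3 = 234.
The 2 extra days are Thu, Fri — 1 of them qualifies.
Total: 234 + 1 = 235.

235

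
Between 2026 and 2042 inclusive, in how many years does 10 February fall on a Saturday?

2

Day of week of February 10 in each year:
2026: Tue, 2027: Wed, 2028: Thu, 2029: Sat ✓, 2030: Sun, 2031: Mon, 2032: Tue, 2033: Thu, 2034: Fri, 2035: Sat ✓, 2036: Sun, 2037: Tue, 2038: Wed, 2039: Thu, 2040: Fri, 2041: Sun, 2042: Mon
Saturdays: 2029, 2035.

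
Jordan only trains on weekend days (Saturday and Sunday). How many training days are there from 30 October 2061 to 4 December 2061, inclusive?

30 October 2061 is a Sunday.
The range spans 36 days (inclusive of both endpoints).
36 = 7 × 5 + 1, so there are 5 full weeks plus 1 extra day.
Each full week contributes 2 weekend days (Sat, Sun): 5 × 2 = 10.
The 1 extra day is Sun — 1 of them qualifies.
Total: 10 + 1 = 11.

11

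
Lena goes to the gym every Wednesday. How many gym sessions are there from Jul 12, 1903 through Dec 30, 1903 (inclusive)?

25 Wednesdays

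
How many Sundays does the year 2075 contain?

52

Jan 1, 2075 is a Tuesday.
The range spans 365 days (inclusive of both endpoints).
365 = 7 × 52 + 1, so there are 52 full weeks plus 1 extra day.
Each full week contributes one Sunday: 52 so far.
The 1 extra day is Tuesday — none qualify.
Total: 52 + 0 = 52.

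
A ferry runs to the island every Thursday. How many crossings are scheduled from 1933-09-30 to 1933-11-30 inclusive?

9 Thursdays

1933-09-30 is a Saturday.
From 1933-09-30 to 1933-11-30 is 62 days inclusive.
62 = 7 × 8 + 6, so there are 8 full weeks plus 6 extra days.
Each full week contributes one Thursday: 8 so far.
The 6 extra days are Sat, Sun, Mon, Tue, Wed, Thu — 1 of them qualifies.
Total: 8 + 1 = 9.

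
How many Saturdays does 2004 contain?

52

Jan 1, 2004 is a Thursday.
That's 366 days from start to end, counting both.
366 = 7 × 52 + 2, so there are 52 full weeks plus 2 extra days.
Each full week contributes one Saturday: 52 so far.
The 2 extra days are Thu, Fri — none qualify.
Total: 52 + 0 = 52.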